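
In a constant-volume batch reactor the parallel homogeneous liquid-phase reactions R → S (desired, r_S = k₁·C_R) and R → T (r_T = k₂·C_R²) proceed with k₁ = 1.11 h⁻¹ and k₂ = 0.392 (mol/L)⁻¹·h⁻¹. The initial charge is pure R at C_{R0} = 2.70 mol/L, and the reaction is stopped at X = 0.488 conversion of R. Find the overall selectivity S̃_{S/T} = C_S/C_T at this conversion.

C_R = C_{R0}(1−X) = 1.382 mol/L.
Along a PFR/batch, dC_S/dC_R = −r_S/(r_S+r_T) = −k₁/(k₁+k₂·C_R).
Integrating from C_{R0} to C_R: C_S = (1.11/0.392)·ln[(1.11+0.392·2.70)/(1.11+0.392·1.38)] = 2.832·ln(2.168/1.652) = 0.7704 mol/L.
C_T = (C_{R0}−C_R)−C_S = 0.5472 mol/L; S̃_{S/T} = 0.7704/0.5472 = 1.41.

1.41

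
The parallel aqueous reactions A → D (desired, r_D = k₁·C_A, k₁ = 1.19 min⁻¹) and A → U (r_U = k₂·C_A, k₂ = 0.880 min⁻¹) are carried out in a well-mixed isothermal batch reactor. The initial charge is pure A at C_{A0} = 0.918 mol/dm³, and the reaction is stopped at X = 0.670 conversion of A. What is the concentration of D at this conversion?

C_A = C_{A0}(1−X) = 0.3029 mol/dm³.
Both paths are first order in A, so the instantaneous fraction to D is constant: dC_D/d(−C_A) = k₁/(k₁+k₂) = 0.5749.
C_D = 0.5749·(C_{A0}−C_A) = 0.5749×0.6151 = 0.354 mol/dm³.

0.354 mol/dm³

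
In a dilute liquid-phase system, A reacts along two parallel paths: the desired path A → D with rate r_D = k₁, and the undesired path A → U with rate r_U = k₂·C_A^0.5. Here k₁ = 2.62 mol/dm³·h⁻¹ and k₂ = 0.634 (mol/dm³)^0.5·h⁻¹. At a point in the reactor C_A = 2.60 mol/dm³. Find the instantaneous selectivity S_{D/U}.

2.56

S_{D/U} = r_D/r_U = (k₁)/(k₂·C_A^0.5) = (k₁/k₂)·C_A^-0.5.
= (2.62) / (0.634×2.600^0.5) = 2.620/1.022 = 2.56.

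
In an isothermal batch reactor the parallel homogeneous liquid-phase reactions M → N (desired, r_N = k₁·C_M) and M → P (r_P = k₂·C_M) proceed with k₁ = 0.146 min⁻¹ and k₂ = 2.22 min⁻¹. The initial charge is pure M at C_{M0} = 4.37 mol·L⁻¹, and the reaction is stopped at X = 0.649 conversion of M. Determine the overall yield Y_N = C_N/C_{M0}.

C_M = C_{M0}(1−X) = 1.534 mol·L⁻¹.
Both paths are first order in M, so the instantaneous fraction to N is constant: dC_N/d(−C_M) = k₁/(k₁+k₂) = 0.06171.
C_N = 0.06171·(C_{M0}−C_M) = 0.06171×2.836 = 0.175 mol·L⁻¹.
Y_N = C_N/C_{M0} = 0.1750/4.37 = 0.0400.

0.0400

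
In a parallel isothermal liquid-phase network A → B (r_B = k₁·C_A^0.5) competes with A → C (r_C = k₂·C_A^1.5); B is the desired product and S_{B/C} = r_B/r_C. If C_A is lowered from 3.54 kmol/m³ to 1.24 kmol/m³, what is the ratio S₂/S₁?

S_{B/C} = (k₁/k₂)·C_A⁻¹, so S₂/S₁ = (C_{A,2}/C_{A,1})⁻¹.
= 3.54/1.24 = 2.85.

2.85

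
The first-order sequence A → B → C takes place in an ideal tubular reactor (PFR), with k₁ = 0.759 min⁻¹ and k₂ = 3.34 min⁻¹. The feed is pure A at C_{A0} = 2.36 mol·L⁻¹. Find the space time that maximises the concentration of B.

For first-order series the maximum of C_B occurs at τ_opt = ln(k₂/k₁)/(k₂−k₁).
= ln(3.34/0.759)/(3.34−0.759) = ln(4.401)/2.581 = 1.482/2.581 = 0.574 min.

0.574 min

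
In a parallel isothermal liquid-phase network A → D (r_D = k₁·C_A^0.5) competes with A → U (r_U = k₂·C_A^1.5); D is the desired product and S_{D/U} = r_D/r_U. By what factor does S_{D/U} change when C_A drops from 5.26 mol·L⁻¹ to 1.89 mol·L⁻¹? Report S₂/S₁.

2.78

S_{D/U} = (k₁/k₂)·C_A⁻¹, so S₂/S₁ = (C_{A,2}/C_{A,1})⁻¹.
= 5.26/1.89 = 2.78.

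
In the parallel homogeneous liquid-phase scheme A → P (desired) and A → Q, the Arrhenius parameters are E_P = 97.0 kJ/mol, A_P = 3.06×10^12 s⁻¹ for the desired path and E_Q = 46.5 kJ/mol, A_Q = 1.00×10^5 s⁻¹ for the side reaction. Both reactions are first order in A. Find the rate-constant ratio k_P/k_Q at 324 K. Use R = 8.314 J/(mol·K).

0.221

With equal orders, S_{P/Q} = k_P/k_Q = (A_P/A_Q)·exp[(E_Q−E_P)/(RT)].
(E_Q−E_P)/(RT) = (46.5−97.0)×10³/(8.314×324) = -50500/2694 = -18.75.
k_P/k_Q = (3.06×10^12/1.00×10^5)·exp(-18.75) = 3.060×10^7 × 7.214×10^-9 = 0.221.
Since E_P > E_Q, raising the temperature improves selectivity toward P.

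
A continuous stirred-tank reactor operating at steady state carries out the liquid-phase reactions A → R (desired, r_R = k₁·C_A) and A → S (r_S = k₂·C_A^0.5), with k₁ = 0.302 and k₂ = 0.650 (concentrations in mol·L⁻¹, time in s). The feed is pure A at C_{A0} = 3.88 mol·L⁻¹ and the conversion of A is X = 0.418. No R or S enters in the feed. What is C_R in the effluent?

0.667 mol·L⁻¹

Exit C_A = C_{A0}(1−X) = 3.88×0.582 = 2.258 mol·L⁻¹.
A CSTR operates uniformly at the exit composition, giving r_R = 0.6820 and r_S = 0.9768 (each k·C_A^n at C_A = 2.258).
Fraction of consumed A going to R: r_R/(r_R+r_S) = 0.4111.
C_R = 0.4111·C_{A0}·X = 0.4111×3.88×0.418 = 0.667 mol·L⁻¹.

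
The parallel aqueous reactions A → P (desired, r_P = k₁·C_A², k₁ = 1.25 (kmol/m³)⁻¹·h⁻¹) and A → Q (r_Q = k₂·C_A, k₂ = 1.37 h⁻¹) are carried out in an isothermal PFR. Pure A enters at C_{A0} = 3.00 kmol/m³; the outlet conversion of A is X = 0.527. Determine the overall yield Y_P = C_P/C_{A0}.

C_A = C_{A0}(1−X) = 1.419 kmol/m³.
Along a PFR/batch, dC_Q/dC_A = −r_Q/(r_P+r_Q) = −k₂/(k₂+k₁·C_A).
Integrating from C_{A0} to C_A: C_Q = (1.37/1.25)·ln[(1.37+1.25·3.00)/(1.37+1.25·1.42)] = 1.096·ln(5.120/3.144) = 0.5346 kmol/m³.
Then C_P = (C_{A0}−C_A) − C_Q = 1.581 − 0.5346 = 1.046 kmol/m³.
Y_P = C_P/C_{A0} = 1.046/3.00 = 0.349.

0.349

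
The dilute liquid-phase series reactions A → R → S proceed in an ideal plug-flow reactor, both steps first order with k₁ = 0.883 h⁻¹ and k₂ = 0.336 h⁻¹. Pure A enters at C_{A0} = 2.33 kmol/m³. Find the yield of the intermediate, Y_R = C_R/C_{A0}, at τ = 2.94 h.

0.481

The intermediate concentration in a first-order A→B→C sequence is C_R = k₁C_{A0}(e^(−k₁τ) − e^(−k₂τ))/(k₂−k₁).
e^(−k₁τ) = e^(−0.883×2.94) = e^(−2.596) = 0.07457; e^(−k₂τ) = e^(−0.9878) = 0.3724.
C_R = 0.883×2.33/(0.336−0.883) × (0.07457−0.3724) = (-3.761)×(-0.2978) = 1.120 kmol/m³.
Y_R = C_R/C_{A0} = 1.120/2.33 = 0.481.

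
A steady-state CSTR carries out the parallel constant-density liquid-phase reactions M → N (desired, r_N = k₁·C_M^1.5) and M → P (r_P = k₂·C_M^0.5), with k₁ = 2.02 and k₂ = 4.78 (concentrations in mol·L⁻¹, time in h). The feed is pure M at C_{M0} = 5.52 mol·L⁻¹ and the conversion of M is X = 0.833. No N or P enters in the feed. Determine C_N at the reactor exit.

Exit C_M = C_{M0}(1−X) = 5.52×0.167 = 0.9218 mol·L⁻¹.
A CSTR operates uniformly at the exit composition, giving r_N = 1.788 and r_P = 4.589 (each k·C_M^n at C_M = 0.9218).
Fraction of consumed M going to N: r_N/(r_N+r_P) = 0.2803.
C_N = 0.2803·C_{M0}·X = 0.2803×5.52×0.833 = 1.29 mol·L⁻¹.

1.29 mol·L⁻¹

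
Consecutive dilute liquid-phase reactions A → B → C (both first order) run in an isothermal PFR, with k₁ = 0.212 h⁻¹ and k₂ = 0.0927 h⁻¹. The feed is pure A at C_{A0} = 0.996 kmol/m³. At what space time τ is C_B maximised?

For first-order series the maximum of C_B occurs at τ_opt = ln(k₂/k₁)/(k₂−k₁).
= ln(0.0927/0.212)/(0.0927−0.212) = ln(0.4373)/-0.1193 = -0.8272/-0.1193 = 6.93 h.

6.93 h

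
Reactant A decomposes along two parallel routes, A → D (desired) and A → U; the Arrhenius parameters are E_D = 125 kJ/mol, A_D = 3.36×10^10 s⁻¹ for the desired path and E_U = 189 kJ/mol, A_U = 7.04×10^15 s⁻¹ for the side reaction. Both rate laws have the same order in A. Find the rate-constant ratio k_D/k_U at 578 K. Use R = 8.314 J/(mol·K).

2.90

Since both paths have the same order in A, the concentration cancels and S_{D/U} = k_D/k_U = (A_D/A_U)·exp[(E_U−E_D)/(RT)].
(E_U−E_D)/(RT) = (189−125)×10³/(8.314×578) = 64000/4805 = 13.32.
k_D/k_U = (3.36×10^10/7.04×10^15)·exp(13.32) = 4.773×10^-6 × 6.081×10^5 = 2.90.
Since E_D < E_U, lowering the temperature improves selectivity toward D.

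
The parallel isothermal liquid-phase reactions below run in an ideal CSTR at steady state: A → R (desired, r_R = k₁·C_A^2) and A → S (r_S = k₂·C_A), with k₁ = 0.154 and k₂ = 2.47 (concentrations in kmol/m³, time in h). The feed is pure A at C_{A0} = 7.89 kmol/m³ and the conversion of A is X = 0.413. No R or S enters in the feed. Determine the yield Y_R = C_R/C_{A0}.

0.0925

Exit C_A = C_{A0}(1−X) = 7.89×0.587 = 4.631 kmol/m³.
In a CSTR the entire volume is at exit conditions, so r_R = 0.154×4.631^2 = 3.303 and r_S = 2.47×4.631 = 11.44.
Fraction of consumed A going to R: r_R/(r_R+r_S) = 0.2241.
C_R = 0.2241·C_{A0}·X = 0.2241×7.89×0.413 = 0.730 kmol/m³; Y_R = C_R/C_{A0} = 0.0925.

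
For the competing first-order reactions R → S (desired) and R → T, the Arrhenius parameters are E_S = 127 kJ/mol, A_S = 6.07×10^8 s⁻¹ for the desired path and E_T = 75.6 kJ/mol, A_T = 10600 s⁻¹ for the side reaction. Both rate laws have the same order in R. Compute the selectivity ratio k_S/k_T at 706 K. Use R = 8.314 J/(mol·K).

9.01

Since both paths have the same order in R, the concentration cancels and S_{S/T} = k_S/k_T = (A_S/A_T)·exp[(E_T−E_S)/(RT)].
(E_T−E_S)/(RT) = (75.6−127)×10³/(8.314×706) = -51400/5870 = -8.757.
k_S/k_T = (6.07×10^8/10600)·exp(-8.757) = 57264 × 1.574×10^-4 = 9.01.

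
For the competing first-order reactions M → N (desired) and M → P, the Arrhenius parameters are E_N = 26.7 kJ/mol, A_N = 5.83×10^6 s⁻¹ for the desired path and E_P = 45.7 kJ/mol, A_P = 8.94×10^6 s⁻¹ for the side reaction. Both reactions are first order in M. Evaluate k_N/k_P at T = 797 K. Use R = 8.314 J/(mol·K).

11.5

With equal orders, S_{N/P} = k_N/k_P = (A_N/A_P)·exp[(E_P−E_N)/(RT)].
(E_P−E_N)/(RT) = (45.7−26.7)×10³/(8.314×797) = 19000/6626 = 2.867.
k_N/k_P = (5.83×10^6/8.94×10^6)·exp(2.867) = 0.6521 × 17.59 = 11.5.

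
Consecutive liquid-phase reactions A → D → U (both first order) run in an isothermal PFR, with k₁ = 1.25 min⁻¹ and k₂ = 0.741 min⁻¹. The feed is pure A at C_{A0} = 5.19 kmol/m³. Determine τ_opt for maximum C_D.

1.03 min

The intermediate peaks when r₁ = r₂, i.e. k₁e^(−k₁τ) = k₂e^(−k₂τ), giving τ_opt = ln(k₂/k₁)/(k₂−k₁).
= ln(0.741/1.25)/(0.741−1.25) = ln(0.5928)/-0.5090 = -0.5229/-0.5090 = 1.03 min.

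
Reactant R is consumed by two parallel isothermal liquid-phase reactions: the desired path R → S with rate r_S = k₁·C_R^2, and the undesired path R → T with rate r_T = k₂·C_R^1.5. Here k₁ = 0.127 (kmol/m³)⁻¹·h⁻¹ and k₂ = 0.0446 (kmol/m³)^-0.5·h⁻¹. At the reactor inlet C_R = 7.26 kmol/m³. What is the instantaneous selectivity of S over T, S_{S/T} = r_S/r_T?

7.67

S_{S/T} = r_S/r_T = (k₁·C_R^2)/(k₂·C_R^1.5) = (k₁/k₂)·C_R^0.5.
= (0.127×7.260^2) / (0.0446×7.260^1.5) = 6.694/0.8724 = 7.67.
Since the desired path is higher order in R, keeping C_R high (PFR or concentrated feed) favours S.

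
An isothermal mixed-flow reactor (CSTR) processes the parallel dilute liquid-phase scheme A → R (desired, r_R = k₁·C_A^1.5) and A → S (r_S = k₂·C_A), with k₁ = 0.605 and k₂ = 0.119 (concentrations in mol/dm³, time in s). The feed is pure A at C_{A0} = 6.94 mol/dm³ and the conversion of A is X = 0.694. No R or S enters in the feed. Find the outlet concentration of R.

Exit C_A = C_{A0}(1−X) = 6.94×0.306 = 2.124 mol/dm³.
In a CSTR the entire volume is at exit conditions, so r_R = 0.605×2.124^1.5 = 1.872 and r_S = 0.119×2.124 = 0.2527.
Fraction of consumed A going to R: r_R/(r_R+r_S) = 0.8811.
C_R = 0.8811·C_{A0}·X = 0.8811×6.94×0.694 = 4.24 mol/dm³.

4.24 mol/dm³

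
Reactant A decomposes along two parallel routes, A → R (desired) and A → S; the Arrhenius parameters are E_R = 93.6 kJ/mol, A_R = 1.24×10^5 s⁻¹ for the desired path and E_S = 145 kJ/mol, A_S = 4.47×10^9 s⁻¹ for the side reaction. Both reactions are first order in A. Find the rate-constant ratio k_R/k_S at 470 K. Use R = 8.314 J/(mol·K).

With equal orders, S_{R/S} = k_R/k_S = (A_R/A_S)·exp[(E_S−E_R)/(RT)].
(E_S−E_R)/(RT) = (145−93.6)×10³/(8.314×470) = 51400/3908 = 13.15.
k_R/k_S = (1.24×10^5/4.47×10^9)·exp(13.15) = 2.774×10^-5 × 5.160×10^5 = 14.3.
Since E_R < E_S, lowering the temperature improves selectivity toward R.

14.3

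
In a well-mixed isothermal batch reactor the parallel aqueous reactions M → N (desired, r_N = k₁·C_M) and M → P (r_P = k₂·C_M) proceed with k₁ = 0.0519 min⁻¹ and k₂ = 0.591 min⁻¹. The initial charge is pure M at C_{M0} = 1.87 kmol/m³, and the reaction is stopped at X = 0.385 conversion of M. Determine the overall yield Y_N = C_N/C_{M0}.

C_M = C_{M0}(1−X) = 1.150 kmol/m³.
Both paths are first order in M, so the instantaneous fraction to N is constant: dC_N/d(−C_M) = k₁/(k₁+k₂) = 0.08073.
C_N = 0.08073·(C_{M0}−C_M) = 0.08073×0.7200 = 0.0581 kmol/m³.
Y_N = C_N/C_{M0} = 0.05812/1.87 = 0.0311.

0.0311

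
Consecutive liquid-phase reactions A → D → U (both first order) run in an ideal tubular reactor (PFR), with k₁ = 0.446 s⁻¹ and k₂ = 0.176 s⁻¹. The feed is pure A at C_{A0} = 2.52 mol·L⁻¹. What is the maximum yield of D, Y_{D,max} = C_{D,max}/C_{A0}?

For a first-order series the maximum intermediate yield is C_{D,max}/C_{A0} = (k₁/k₂)^[k₂/(k₂−k₁)].
= (0.446/0.176)^(0.176/(0.176−0.446)) = (2.534)^(-0.6519) = 0.5455.

0.545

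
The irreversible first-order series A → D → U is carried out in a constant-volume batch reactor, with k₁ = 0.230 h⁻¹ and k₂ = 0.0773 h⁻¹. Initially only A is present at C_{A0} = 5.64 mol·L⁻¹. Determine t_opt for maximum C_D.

7.14 h

For first-order series the maximum of C_D occurs at t_opt = ln(k₂/k₁)/(k₂−k₁).
= ln(0.0773/0.230)/(0.0773−0.230) = ln(0.3361)/-0.1527 = -1.090/-0.1527 = 7.14 h.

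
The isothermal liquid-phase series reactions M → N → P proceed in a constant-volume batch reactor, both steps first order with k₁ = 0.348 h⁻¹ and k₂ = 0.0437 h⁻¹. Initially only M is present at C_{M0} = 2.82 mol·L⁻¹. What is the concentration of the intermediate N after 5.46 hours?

For first-order series with pure M initially, C_N(t) = k₁C_{M0}/(k₂−k₁)·(e^(−k₁t) − e^(−k₂t)).
e^(−k₁t) = e^(−0.348×5.46) = e^(−1.900) = 0.1496; e^(−k₂t) = e^(−0.2386) = 0.7877.
C_N = 0.348×2.82/(0.0437−0.348) × (0.1496−0.7877) = (-3.225)×(-0.6382) = 2.058 mol·L⁻¹.

2.06 mol·L⁻¹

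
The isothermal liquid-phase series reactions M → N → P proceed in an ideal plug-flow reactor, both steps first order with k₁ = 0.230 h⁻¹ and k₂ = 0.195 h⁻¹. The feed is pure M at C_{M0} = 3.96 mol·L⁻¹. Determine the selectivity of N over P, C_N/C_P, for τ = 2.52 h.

3.38

The intermediate concentration in a first-order A→B→C sequence is C_N = k₁C_{M0}(e^(−k₁τ) − e^(−k₂τ))/(k₂−k₁).
e^(−k₁τ) = e^(−0.230×2.52) = e^(−0.5796) = 0.5601; e^(−k₂τ) = e^(−0.4914) = 0.6118.
C_N = 0.230×3.96/(0.195−0.230) × (0.5601−0.6118) = (-26.02)×(-0.05165) = 1.344 mol·L⁻¹.
C_M = C_{M0}e^(−k₁τ) = 2.218 mol·L⁻¹, so C_P = C_{M0}−C_M−C_N = 0.3979 mol·L⁻¹; C_N/C_P = 3.38.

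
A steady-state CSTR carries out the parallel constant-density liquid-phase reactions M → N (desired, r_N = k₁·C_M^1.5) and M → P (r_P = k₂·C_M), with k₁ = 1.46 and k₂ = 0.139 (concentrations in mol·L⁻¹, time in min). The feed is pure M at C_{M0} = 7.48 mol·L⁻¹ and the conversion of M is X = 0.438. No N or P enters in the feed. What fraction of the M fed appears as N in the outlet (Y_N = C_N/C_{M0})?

Exit C_M = C_{M0}(1−X) = 7.48×0.562 = 4.204 mol·L⁻¹.
Rates in a CSTR are evaluated at the outlet concentration: r_N = 1.46×4.204^1.5 = 12.58, r_P = 0.139×4.204 = 0.5843.
Fraction of consumed M going to N: r_N/(r_N+r_P) = 0.9556.
C_N = 0.9556·C_{M0}·X = 0.9556×7.48×0.438 = 3.13 mol·L⁻¹; Y_N = C_N/C_{M0} = 0.419.

0.419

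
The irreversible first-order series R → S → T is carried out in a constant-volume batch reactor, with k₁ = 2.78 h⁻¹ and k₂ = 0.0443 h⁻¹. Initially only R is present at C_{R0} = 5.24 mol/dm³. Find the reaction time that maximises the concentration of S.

1.51 h

For first-order series the maximum of C_S occurs at t_opt = ln(k₂/k₁)/(k₂−k₁).
= ln(0.0443/2.78)/(0.0443−2.78) = ln(0.01594)/-2.736 = -4.139/-2.736 = 1.51 h.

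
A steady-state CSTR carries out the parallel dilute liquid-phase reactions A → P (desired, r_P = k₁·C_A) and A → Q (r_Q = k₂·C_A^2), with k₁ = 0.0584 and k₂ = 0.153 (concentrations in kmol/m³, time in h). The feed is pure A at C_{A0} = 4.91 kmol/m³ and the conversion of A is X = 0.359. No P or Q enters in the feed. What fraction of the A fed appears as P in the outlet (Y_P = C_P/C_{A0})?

0.0388

Exit C_A = C_{A0}(1−X) = 4.91×0.641 = 3.147 kmol/m³.
In a CSTR the entire volume is at exit conditions, so r_P = 0.0584×3.147 = 0.1838 and r_Q = 0.153×3.147^2 = 1.516.
Fraction of consumed A going to P: r_P/(r_P+r_Q) = 0.1082.
C_P = 0.1082·C_{A0}·X = 0.1082×4.91×0.359 = 0.191 kmol/m³; Y_P = C_P/C_{A0} = 0.0388.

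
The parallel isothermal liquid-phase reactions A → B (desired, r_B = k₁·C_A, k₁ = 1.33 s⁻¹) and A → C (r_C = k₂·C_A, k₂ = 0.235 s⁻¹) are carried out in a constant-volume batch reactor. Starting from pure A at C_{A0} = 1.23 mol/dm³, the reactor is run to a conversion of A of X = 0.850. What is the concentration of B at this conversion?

0.889 mol/dm³

C_A = C_{A0}(1−X) = 0.1845 mol/dm³.
Both paths are first order in A, so the instantaneous fraction to B is constant: dC_B/d(−C_A) = k₁/(k₁+k₂) = 0.8498.
C_B = 0.8498·(C_{A0}−C_A) = 0.8498×1.045 = 0.889 mol/dm³.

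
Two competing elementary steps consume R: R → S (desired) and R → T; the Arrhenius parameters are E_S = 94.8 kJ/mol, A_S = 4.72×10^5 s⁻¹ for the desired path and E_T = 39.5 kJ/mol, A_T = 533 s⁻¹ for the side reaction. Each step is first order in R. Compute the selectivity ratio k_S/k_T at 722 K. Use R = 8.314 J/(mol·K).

Since both paths have the same order in R, the concentration cancels and S_{S/T} = k_S/k_T = (A_S/A_T)·exp[(E_T−E_S)/(RT)].
(E_T−E_S)/(RT) = (39.5−94.8)×10³/(8.314×722) = -55300/6003 = -9.213.
k_S/k_T = (4.72×10^5/533)·exp(-9.213) = 885.6 × 9.978×10^-5 = 0.0884.
Since E_S > E_T, raising the temperature improves selectivity toward S.

0.0884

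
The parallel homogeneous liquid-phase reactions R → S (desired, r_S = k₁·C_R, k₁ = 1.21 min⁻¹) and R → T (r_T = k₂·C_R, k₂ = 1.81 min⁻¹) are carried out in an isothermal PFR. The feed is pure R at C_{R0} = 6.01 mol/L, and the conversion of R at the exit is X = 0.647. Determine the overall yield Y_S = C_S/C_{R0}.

C_R = C_{R0}(1−X) = 2.122 mol/L.
Both paths are first order in R, so the instantaneous fraction to S is constant: dC_S/d(−C_R) = k₁/(k₁+k₂) = 0.4007.
C_S = 0.4007·(C_{R0}−C_R) = 0.4007×3.888 = 1.56 mol/L.
Y_S = C_S/C_{R0} = 1.558/6.01 = 0.259.

0.259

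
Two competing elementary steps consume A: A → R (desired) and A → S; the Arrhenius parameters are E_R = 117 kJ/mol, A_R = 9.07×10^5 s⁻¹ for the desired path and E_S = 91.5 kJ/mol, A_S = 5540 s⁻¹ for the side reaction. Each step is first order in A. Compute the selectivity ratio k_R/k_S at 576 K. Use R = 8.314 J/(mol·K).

0.797

Since both paths have the same order in A, the concentration cancels and S_{R/S} = k_R/k_S = (A_R/A_S)·exp[(E_S−E_R)/(RT)].
(E_S−E_R)/(RT) = (91.5−117)×10³/(8.314×576) = -25500/4789 = -5.325.
k_R/k_S = (9.07×10^5/5540)·exp(-5.325) = 163.7 × 0.004869 = 0.797.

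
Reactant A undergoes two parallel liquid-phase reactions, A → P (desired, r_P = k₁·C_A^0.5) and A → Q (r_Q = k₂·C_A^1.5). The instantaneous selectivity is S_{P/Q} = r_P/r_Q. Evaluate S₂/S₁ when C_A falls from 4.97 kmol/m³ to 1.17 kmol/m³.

S_{P/Q} = (k₁/k₂)·C_A⁻¹, so S₂/S₁ = (C_{A,2}/C_{A,1})⁻¹.
= 4.97/1.17 = 4.25.
Selectivity toward P rises as C_A falls — low-concentration operation is favoured.

4.25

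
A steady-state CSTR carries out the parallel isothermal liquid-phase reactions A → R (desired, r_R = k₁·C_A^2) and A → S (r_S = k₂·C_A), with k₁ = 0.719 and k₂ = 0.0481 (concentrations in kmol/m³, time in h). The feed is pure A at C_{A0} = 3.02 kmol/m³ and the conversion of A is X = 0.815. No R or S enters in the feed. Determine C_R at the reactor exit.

2.20 kmol/m³

Exit C_A = C_{A0}(1−X) = 3.02×0.185 = 0.5587 kmol/m³.
Rates in a CSTR are evaluated at the outlet concentration: r_R = 0.719×0.5587^2 = 0.2244, r_S = 0.0481×0.5587 = 0.02687.
Fraction of consumed A going to R: r_R/(r_R+r_S) = 0.8931.
C_R = 0.8931·C_{A0}·X = 0.8931×3.02×0.815 = 2.20 kmol/m³.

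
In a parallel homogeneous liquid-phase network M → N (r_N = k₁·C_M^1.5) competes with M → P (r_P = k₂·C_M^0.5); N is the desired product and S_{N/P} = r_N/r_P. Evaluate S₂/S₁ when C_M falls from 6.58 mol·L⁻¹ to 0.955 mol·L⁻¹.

0.145

S_{N/P} = (k₁/k₂)·C_M, so S₂/S₁ = (C_{M,2}/C_{M,1}).
= 0.955/6.58 = 0.145.
Selectivity toward N falls as C_M falls — high-concentration operation is favoured.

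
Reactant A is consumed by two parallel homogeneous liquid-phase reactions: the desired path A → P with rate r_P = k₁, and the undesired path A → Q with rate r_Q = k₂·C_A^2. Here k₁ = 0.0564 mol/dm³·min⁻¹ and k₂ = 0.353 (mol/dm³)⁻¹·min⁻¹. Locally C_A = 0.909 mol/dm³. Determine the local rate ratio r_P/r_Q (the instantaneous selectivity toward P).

0.193

S_{P/Q} = r_P/r_Q = (k₁)/(k₂·C_A^2) = (k₁/k₂)·C_A^-2.
= (0.0564) / (0.353×0.9090^2) = 0.05640/0.2917 = 0.193.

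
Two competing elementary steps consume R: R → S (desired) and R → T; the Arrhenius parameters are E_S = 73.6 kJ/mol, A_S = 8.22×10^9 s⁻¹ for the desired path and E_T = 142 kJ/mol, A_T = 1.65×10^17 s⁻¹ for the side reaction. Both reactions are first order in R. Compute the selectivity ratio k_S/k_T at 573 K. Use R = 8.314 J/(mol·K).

0.0857

Since both paths have the same order in R, the concentration cancels and S_{S/T} = k_S/k_T = (A_S/A_T)·exp[(E_T−E_S)/(RT)].
(E_T−E_S)/(RT) = (142−73.6)×10³/(8.314×573) = 68400/4764 = 14.36.
k_S/k_T = (8.22×10^9/1.65×10^17)·exp(14.36) = 4.982×10^-8 × 1.720×10^6 = 0.0857.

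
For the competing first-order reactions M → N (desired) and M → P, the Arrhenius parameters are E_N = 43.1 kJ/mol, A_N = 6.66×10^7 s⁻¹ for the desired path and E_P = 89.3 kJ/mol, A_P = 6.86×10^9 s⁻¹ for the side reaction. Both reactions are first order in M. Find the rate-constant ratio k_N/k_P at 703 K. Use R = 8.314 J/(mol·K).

26.3

With equal orders, S_{N/P} = k_N/k_P = (A_N/A_P)·exp[(E_P−E_N)/(RT)].
(E_P−E_N)/(RT) = (89.3−43.1)×10³/(8.314×703) = 46200/5845 = 7.905.
k_N/k_P = (6.66×10^7/6.86×10^9)·exp(7.905) = 0.009708 × 2710 = 26.3.
Since E_N < E_P, lowering the temperature improves selectivity toward N.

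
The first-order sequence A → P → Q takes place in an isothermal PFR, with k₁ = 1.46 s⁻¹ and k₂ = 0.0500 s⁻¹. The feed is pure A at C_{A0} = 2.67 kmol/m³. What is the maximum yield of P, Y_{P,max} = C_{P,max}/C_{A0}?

At the optimum, C_{P,max}/C_{A0} = (k₁/k₂)^[k₂/(k₂−k₁)].
= (1.46/0.0500)^(0.0500/(0.0500−1.46)) = (29.20)^(-0.03546) = 0.8872.

0.887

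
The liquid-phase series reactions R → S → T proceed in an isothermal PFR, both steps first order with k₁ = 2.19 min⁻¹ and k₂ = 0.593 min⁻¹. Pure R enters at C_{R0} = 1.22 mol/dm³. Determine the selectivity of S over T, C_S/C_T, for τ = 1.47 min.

Solving the coupled first-order balances gives C_S(τ) = [k₁/(k₂−k₁)]·C_{R0}·(e^(−k₁τ) − e^(−k₂τ)).
e^(−k₁τ) = e^(−2.19×1.47) = e^(−3.219) = 0.03998; e^(−k₂τ) = e^(−0.8717) = 0.4182.
C_S = 2.19×1.22/(0.593−2.19) × (0.03998−0.4182) = (-1.673)×(-0.3783) = 0.6328 mol/dm³.
C_R = C_{R0}e^(−k₁τ) = 0.04878 mol/dm³, so C_T = C_{R0}−C_R−C_S = 0.5384 mol/dm³; C_S/C_T = 1.18.

1.18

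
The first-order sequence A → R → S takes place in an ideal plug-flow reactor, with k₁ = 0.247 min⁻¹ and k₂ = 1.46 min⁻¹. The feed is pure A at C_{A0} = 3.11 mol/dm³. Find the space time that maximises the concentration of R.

1.46 min

Setting dC_R/dτ = 0 gives τ_opt = ln(k₂/k₁)/(k₂−k₁).
= ln(1.46/0.247)/(1.46−0.247) = ln(5.911)/1.213 = 1.777/1.213 = 1.46 min.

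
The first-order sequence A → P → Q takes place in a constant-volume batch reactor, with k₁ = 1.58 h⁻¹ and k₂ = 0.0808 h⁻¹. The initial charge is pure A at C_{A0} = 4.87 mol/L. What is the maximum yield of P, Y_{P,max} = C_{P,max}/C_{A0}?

For a first-order series the maximum intermediate yield is C_{P,max}/C_{A0} = (k₁/k₂)^[k₂/(k₂−k₁)].
= (1.58/0.0808)^(0.0808/(0.0808−1.58)) = (19.55)^(-0.05390) = 0.8519.

0.852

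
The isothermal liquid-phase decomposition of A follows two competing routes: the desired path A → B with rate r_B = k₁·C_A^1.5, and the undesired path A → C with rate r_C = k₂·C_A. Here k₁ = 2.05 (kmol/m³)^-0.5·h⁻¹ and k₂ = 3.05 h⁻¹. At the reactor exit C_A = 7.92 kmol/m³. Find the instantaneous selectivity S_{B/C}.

1.89

S_{B/C} = r_B/r_C = (k₁·C_A^1.5)/(k₂·C_A) = (k₁/k₂)·C_A^0.5.
= (2.05×7.920^1.5) / (3.05×7.920) = 45.69/24.16 = 1.89.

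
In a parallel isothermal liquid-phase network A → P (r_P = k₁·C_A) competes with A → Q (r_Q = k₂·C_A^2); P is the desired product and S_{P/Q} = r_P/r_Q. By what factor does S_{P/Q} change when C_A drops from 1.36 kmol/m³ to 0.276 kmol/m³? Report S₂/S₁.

4.93

S_{P/Q} = (k₁/k₂)·C_A⁻¹, so S₂/S₁ = (C_{A,2}/C_{A,1})⁻¹.
= 1.36/0.276 = 4.93.
Selectivity toward P rises as C_A falls — low-concentration operation is favoured.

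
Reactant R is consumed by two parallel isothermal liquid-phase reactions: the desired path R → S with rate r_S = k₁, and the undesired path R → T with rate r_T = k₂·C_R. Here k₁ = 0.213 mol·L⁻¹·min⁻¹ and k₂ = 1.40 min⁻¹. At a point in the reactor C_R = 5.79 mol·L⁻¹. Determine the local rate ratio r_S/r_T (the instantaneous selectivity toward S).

S_{S/T} = r_S/r_T = (k₁)/(k₂·C_R) = (k₁/k₂)·C_R⁻¹.
= (0.213) / (1.40×5.790) = 0.2130/8.106 = 0.0263.

0.0263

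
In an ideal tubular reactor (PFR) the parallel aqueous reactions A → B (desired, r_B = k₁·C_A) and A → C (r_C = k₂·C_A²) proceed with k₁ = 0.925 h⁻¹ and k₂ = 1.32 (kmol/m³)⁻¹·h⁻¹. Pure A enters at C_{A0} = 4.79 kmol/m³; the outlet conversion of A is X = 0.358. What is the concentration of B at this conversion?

0.262 kmol/m³

C_A = C_{A0}(1−X) = 3.075 kmol/m³.
Along a PFR/batch, dC_B/dC_A = −r_B/(r_B+r_C) = −k₁/(k₁+k₂·C_A).
Integrating from C_{A0} to C_A: C_B = (0.925/1.32)·ln[(0.925+1.32·4.79)/(0.925+1.32·3.08)] = 0.7008·ln(7.248/4.984) = 0.2624 kmol/m³.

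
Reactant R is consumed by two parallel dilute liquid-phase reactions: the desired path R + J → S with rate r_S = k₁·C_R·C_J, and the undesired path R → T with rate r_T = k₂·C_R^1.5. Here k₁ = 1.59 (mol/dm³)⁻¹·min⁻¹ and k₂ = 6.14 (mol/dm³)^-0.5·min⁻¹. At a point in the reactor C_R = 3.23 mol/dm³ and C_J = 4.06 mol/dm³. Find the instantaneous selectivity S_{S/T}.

S_{S/T} = r_S/r_T = (k₁·C_R·C_J)/(k₂·C_R^1.5) = (k₁/k₂)·C_R^-0.5·C_J.
= (1.59×3.230×4.060) / (6.14×3.230^1.5) = 20.85/35.64 = 0.585.
The undesired path is higher order in R, so low C_R (CSTR or dilute feed) favours S.

0.585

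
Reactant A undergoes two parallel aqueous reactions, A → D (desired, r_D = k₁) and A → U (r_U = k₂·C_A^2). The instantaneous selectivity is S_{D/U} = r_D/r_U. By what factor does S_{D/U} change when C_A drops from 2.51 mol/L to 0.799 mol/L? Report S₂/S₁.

9.87

S_{D/U} = (k₁/k₂)·C_A^-2, so S₂/S₁ = (C_{A,2}/C_{A,1})^-2.
= (0.799/2.51)^(-2) = (0.3183)^(-2) = 9.87.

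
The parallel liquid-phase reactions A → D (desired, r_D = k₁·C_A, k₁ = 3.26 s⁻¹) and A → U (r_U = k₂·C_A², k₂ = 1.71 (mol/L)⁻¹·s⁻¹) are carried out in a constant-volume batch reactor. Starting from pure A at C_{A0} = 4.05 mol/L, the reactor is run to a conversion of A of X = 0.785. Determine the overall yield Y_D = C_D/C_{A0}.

0.359

C_A = C_{A0}(1−X) = 0.8707 mol/L.
Along a PFR/batch, dC_D/dC_A = −r_D/(r_D+r_U) = −k₁/(k₁+k₂·C_A).
Integrating from C_{A0} to C_A: C_D = (3.26/1.71)·ln[(3.26+1.71·4.05)/(3.26+1.71·0.871)] = 1.906·ln(10.19/4.749) = 1.455 mol/L.
Y_D = C_D/C_{A0} = 1.455/4.05 = 0.359.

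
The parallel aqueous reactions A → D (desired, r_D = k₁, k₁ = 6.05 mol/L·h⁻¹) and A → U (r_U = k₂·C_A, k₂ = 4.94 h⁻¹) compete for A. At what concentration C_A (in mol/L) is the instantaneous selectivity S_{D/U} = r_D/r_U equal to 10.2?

S_{D/U} = (k₁/k₂)·C_A⁻¹ ⇒ C_A = (S·k₂/k₁)^(-1).
= (10.2×4.94/6.05)^(-1) = (8.329)^(-1) = 0.120 mol/L.

0.120 mol/L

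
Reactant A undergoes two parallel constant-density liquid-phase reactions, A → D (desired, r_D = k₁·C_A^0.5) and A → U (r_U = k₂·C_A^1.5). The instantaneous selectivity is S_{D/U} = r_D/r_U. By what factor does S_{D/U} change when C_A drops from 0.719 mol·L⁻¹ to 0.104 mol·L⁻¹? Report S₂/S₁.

S_{D/U} = (k₁/k₂)·C_A⁻¹, so S₂/S₁ = (C_{A,2}/C_{A,1})⁻¹.
= 0.719/0.104 = 6.91.

6.91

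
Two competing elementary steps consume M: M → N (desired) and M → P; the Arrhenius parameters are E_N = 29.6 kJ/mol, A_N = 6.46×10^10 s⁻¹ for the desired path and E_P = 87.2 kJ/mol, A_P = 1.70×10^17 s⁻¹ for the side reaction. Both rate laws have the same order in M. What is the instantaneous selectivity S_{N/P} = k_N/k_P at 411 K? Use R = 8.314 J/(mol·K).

7.95

Since both paths have the same order in M, the concentration cancels and S_{N/P} = k_N/k_P = (A_N/A_P)·exp[(E_P−E_N)/(RT)].
(E_P−E_N)/(RT) = (87.2−29.6)×10³/(8.314×411) = 57600/3417 = 16.86.
k_N/k_P = (6.46×10^10/1.70×10^17)·exp(16.86) = 3.800×10^-7 × 2.093×10^7 = 7.95.
Since E_N < E_P, lowering the temperature improves selectivity toward N.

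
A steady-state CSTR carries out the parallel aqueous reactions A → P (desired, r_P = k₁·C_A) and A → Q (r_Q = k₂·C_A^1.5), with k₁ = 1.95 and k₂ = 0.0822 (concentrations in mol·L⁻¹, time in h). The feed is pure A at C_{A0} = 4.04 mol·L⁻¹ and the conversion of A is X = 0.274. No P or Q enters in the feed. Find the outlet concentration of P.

Exit C_A = C_{A0}(1−X) = 4.04×0.726 = 2.933 mol·L⁻¹.
A CSTR operates uniformly at the exit composition, giving r_P = 5.719 and r_Q = 0.4129 (each k·C_A^n at C_A = 2.933).
Fraction of consumed A going to P: r_P/(r_P+r_Q) = 0.9327.
C_P = 0.9327·C_{A0}·X = 0.9327×4.04×0.274 = 1.03 mol·L⁻¹.

1.03 mol·L⁻¹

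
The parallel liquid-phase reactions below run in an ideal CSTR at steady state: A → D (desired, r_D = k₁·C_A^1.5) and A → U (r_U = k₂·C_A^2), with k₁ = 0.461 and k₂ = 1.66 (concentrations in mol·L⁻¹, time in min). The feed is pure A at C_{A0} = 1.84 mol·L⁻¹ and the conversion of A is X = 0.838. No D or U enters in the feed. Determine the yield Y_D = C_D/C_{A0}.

Exit C_A = C_{A0}(1−X) = 1.84×0.162 = 0.2981 mol·L⁻¹.
A CSTR operates uniformly at the exit composition, giving r_D = 0.07502 and r_U = 0.1475 (each k·C_A^n at C_A = 0.2981).
Fraction of consumed A going to D: r_D/(r_D+r_U) = 0.3372.
C_D = 0.3372·C_{A0}·X = 0.3372×1.84×0.838 = 0.520 mol·L⁻¹; Y_D = C_D/C_{A0} = 0.283.

0.283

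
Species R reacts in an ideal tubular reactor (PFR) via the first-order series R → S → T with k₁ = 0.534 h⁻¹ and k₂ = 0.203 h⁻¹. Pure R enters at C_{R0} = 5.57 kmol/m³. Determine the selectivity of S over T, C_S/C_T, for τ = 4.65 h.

1.16

For first-order series with pure R initially, C_S(τ) = k₁C_{R0}/(k₂−k₁)·(e^(−k₁τ) − e^(−k₂τ)).
e^(−k₁τ) = e^(−0.534×4.65) = e^(−2.483) = 0.08348; e^(−k₂τ) = e^(−0.9440) = 0.3891.
C_S = 0.534×5.57/(0.203−0.534) × (0.08348−0.3891) = (-8.986)×(-0.3056) = 2.746 kmol/m³.
C_R = C_{R0}e^(−k₁τ) = 0.4650 kmol/m³, so C_T = C_{R0}−C_R−C_S = 2.359 kmol/m³; C_S/C_T = 1.16.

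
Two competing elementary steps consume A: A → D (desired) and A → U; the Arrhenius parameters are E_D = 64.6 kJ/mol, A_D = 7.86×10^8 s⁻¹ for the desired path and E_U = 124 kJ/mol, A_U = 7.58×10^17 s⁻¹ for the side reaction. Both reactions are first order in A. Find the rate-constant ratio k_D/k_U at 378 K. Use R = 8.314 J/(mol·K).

0.168

Since both paths have the same order in A, the concentration cancels and S_{D/U} = k_D/k_U = (A_D/A_U)·exp[(E_U−E_D)/(RT)].
(E_U−E_D)/(RT) = (124−64.6)×10³/(8.314×378) = 59400/3143 = 18.90.
k_D/k_U = (7.86×10^8/7.58×10^17)·exp(18.90) = 1.037×10^-9 × 1.617×10^8 = 0.168.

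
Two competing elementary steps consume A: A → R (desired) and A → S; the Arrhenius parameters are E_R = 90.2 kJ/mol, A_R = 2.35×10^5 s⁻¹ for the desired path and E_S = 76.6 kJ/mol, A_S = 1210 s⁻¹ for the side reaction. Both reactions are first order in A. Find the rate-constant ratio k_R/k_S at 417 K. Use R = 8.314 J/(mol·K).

3.84

With equal orders, S_{R/S} = k_R/k_S = (A_R/A_S)·exp[(E_S−E_R)/(RT)].
(E_S−E_R)/(RT) = (76.6−90.2)×10³/(8.314×417) = -13600/3467 = -3.923.
k_R/k_S = (2.35×10^5/1210)·exp(-3.923) = 194.2 × 0.01979 = 3.84.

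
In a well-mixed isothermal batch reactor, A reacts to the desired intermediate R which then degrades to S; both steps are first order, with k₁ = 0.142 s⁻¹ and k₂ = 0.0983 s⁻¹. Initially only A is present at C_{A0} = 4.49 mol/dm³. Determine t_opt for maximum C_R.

Setting dC_R/dt = 0 gives t_opt = ln(k₂/k₁)/(k₂−k₁).
= ln(0.0983/0.142)/(0.0983−0.142) = ln(0.6923)/-0.04370 = -0.3678/-0.04370 = 8.42 s.

8.42 s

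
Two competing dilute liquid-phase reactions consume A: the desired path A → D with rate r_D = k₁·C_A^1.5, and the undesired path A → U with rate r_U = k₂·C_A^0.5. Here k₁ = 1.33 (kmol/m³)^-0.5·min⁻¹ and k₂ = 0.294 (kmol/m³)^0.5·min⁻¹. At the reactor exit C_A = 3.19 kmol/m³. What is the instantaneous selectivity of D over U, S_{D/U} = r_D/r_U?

S_{D/U} = r_D/r_U = (k₁·C_A^1.5)/(k₂·C_A^0.5) = (k₁/k₂)·C_A.
= (1.33×3.190^1.5) / (0.294×3.190^0.5) = 7.578/0.5251 = 14.4.

14.4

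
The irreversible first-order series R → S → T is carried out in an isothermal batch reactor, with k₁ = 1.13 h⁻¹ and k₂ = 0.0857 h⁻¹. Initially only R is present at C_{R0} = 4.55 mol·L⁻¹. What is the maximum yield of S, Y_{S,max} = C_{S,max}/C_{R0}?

Evaluating C_S at t_opt = ln(k₂/k₁)/(k₂−k₁) gives C_{S,max}/C_{R0} = (k₁/k₂)^[k₂/(k₂−k₁)].
= (1.13/0.0857)^(0.0857/(0.0857−1.13)) = (13.19)^(-0.08206) = 0.8092.

0.809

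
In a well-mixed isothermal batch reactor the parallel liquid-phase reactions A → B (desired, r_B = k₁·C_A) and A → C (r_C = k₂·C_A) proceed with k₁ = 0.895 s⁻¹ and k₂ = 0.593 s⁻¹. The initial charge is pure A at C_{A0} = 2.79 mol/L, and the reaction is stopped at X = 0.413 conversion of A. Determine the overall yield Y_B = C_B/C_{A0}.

C_A = C_{A0}(1−X) = 1.638 mol/L.
Both paths are first order in A, so the instantaneous fraction to B is constant: dC_B/d(−C_A) = k₁/(k₁+k₂) = 0.6015.
C_B = 0.6015·(C_{A0}−C_A) = 0.6015×1.152 = 0.693 mol/L.
Y_B = C_B/C_{A0} = 0.6931/2.79 = 0.248.

0.248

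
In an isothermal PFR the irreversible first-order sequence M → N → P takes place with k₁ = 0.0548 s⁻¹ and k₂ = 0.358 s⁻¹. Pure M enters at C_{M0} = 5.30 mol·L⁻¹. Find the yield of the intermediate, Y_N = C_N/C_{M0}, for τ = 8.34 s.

0.105

For first-order series with pure M initially, C_N(τ) = k₁C_{M0}/(k₂−k₁)·(e^(−k₁τ) − e^(−k₂τ)).
e^(−k₁τ) = e^(−0.0548×8.34) = e^(−0.4570) = 0.6332; e^(−k₂τ) = e^(−2.986) = 0.05050.
C_N = 0.0548×5.30/(0.358−0.0548) × (0.6332−0.05050) = 0.9579×0.5827 = 0.5581 mol·L⁻¹.
Y_N = C_N/C_{M0} = 0.5581/5.30 = 0.105.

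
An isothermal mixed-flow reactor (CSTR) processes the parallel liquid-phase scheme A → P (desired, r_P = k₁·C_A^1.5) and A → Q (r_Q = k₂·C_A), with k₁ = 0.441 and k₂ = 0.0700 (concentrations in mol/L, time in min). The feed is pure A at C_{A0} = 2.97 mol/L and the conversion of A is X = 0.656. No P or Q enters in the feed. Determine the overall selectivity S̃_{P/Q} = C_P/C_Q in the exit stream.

6.37

Exit C_A = C_{A0}(1−X) = 2.97×0.344 = 1.022 mol/L.
A CSTR operates uniformly at the exit composition, giving r_P = 0.4554 and r_Q = 0.07152 (each k·C_A^n at C_A = 1.022).
Overall selectivity = C_P/C_Q = r_Pτ/(r_Qτ) = r_P/r_Q = 6.37.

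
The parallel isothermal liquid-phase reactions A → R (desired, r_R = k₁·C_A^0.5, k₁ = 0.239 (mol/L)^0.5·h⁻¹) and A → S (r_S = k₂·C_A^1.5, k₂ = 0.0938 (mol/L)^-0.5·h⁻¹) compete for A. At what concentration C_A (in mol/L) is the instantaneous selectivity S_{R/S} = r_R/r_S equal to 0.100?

S_{R/S} = (k₁/k₂)·C_A⁻¹ ⇒ C_A = (S·k₂/k₁)^(-1).
= (0.100×0.0938/0.239)^(-1) = (0.03925)^(-1) = 25.5 mol/L.

25.5 mol/L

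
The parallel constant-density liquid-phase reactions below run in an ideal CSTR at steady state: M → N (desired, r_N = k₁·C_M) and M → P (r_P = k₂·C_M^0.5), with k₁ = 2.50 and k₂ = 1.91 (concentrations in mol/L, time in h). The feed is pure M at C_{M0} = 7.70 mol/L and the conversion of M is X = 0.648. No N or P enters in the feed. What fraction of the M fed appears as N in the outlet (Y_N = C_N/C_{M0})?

0.443

Exit C_M = C_{M0}(1−X) = 7.70×0.352 = 2.710 mol/L.
A CSTR operates uniformly at the exit composition, giving r_N = 6.776 and r_P = 3.144 (each k·C_M^n at C_M = 2.710).
Fraction of consumed M going to N: r_N/(r_N+r_P) = 0.6830.
C_N = 0.6830·C_{M0}·X = 0.6830×7.70×0.648 = 3.41 mol/L; Y_N = C_N/C_{M0} = 0.443.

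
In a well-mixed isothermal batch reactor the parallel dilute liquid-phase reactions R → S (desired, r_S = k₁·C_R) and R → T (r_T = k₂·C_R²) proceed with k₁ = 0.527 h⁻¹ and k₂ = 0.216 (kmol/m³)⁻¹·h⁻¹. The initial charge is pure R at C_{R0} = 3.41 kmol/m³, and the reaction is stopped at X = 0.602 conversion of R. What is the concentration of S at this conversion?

C_R = C_{R0}(1−X) = 1.357 kmol/m³.
Along a PFR/batch, dC_S/dC_R = −r_S/(r_S+r_T) = −k₁/(k₁+k₂·C_R).
Integrating from C_{R0} to C_R: C_S = (0.527/0.216)·ln[(0.527+0.216·3.41)/(0.527+0.216·1.36)] = 2.440·ln(1.264/0.8202) = 1.054 kmol/m³.

1.05 kmol/m³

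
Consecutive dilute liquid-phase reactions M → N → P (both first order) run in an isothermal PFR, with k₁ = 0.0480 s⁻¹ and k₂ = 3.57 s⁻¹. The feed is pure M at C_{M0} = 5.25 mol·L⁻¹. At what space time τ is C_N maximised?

For first-order series the maximum of C_N occurs at τ_opt = ln(k₂/k₁)/(k₂−k₁).
= ln(3.57/0.0480)/(3.57−0.0480) = ln(74.38)/3.522 = 4.309/3.522 = 1.22 s.

1.22 s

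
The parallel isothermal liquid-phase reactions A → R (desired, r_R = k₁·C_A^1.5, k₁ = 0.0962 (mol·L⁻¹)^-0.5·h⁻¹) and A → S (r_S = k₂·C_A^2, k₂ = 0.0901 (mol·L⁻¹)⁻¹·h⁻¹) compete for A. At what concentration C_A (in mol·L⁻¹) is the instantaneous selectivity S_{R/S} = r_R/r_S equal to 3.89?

S_{R/S} = (k₁/k₂)·C_A^-0.5 ⇒ C_A = (S·k₂/k₁)^(-2).
= (3.89×0.0901/0.0962)^(-2) = (3.643)^(-2) = 0.0753 mol·L⁻¹.

0.0753 mol·L⁻¹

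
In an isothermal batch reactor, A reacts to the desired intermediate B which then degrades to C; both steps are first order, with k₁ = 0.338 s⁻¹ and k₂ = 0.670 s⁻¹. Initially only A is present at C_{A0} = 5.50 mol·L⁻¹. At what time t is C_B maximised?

Setting dC_B/dt = 0 gives t_opt = ln(k₂/k₁)/(k₂−k₁).
= ln(0.670/0.338)/(0.670−0.338) = ln(1.982)/0.3320 = 0.6842/0.3320 = 2.06 s.

2.06 s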